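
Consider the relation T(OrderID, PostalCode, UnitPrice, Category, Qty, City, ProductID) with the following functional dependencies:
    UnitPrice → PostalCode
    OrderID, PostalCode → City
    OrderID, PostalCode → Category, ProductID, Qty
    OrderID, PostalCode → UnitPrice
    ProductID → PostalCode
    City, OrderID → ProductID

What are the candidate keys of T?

{OrderID} never appears on the right of any FD, so every key must include it.
{City, OrderID}⁺ = {Category, City, OrderID, PostalCode, ProductID, Qty, UnitPrice} — all of the relation — so {City, OrderID} is a candidate key.
{OrderID, PostalCode}⁺ = {Category, City, OrderID, PostalCode, ProductID, Qty, UnitPrice} — all of the relation — so {OrderID, PostalCode} is a candidate key.
{OrderID, ProductID}⁺ = {Category, City, OrderID, PostalCode, ProductID, Qty, UnitPrice} — all of the relation — so {OrderID, ProductID} is a candidate key.
{OrderID, UnitPrice}⁺ = {Category, City, OrderID, PostalCode, ProductID, Qty, UnitPrice} — all of the relation — so {OrderID, UnitPrice} is a candidate key.
These are minimal and exhaustive — every other superkey contains one of them.

{City, OrderID}, {OrderID, PostalCode}, {OrderID, ProductID}, {OrderID, UnitPrice}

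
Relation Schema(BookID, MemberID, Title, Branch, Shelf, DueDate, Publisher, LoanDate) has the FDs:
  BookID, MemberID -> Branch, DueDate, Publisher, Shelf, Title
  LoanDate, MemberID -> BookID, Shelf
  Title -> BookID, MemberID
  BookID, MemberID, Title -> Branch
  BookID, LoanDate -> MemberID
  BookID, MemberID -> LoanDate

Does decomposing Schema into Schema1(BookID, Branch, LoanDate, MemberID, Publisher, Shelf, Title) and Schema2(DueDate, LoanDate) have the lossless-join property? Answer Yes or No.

No

The shared attributes are {LoanDate} and {LoanDate}⁺ = {LoanDate}.
The closure covers neither Schema1 nor Schema2 entirely; the join is not lossless.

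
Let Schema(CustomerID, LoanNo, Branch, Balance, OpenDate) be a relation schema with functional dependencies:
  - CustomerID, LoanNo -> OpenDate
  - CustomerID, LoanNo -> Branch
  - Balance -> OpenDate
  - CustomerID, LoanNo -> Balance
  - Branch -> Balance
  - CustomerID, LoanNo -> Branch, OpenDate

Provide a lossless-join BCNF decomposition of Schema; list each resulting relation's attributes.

Candidate key of the original relation: {CustomerID, LoanNo}.
In {Balance, Branch, CustomerID, LoanNo, OpenDate}, {Balance} is not a superkey ({Balance}⁺ restricted to this set is {Balance, OpenDate}), so split on Balance -> OpenDate into {Balance, OpenDate} and {Balance, Branch, CustomerID, LoanNo}.
{Balance, OpenDate}: every determinant is a superkey — BCNF.
In {Balance, Branch, CustomerID, LoanNo}, {Branch} is not a superkey ({Branch}⁺ restricted to this set is {Balance, Branch}), so split on Branch -> Balance into {Balance, Branch} and {Branch, CustomerID, LoanNo}.
{Balance, Branch}: every determinant is a superkey — BCNF.
{Branch, CustomerID, LoanNo}: every determinant is a superkey — BCNF.

{Balance, Branch}; {Balance, OpenDate}; {Branch, CustomerID, LoanNo}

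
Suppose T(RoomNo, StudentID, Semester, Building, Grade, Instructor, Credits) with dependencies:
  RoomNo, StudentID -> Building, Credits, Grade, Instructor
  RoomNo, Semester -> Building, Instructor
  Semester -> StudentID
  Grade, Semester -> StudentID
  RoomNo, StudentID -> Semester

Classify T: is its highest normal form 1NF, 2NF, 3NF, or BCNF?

Candidate keys: {RoomNo, Semester}, {RoomNo, StudentID}. Prime attributes: {RoomNo, Semester, StudentID}.
For Semester -> StudentID we have {Semester}⁺ = {Semester, StudentID}; {Semester} is not a superkey, so BCNF fails.
Since {StudentID} ⊆ prime attributes and every other non-superkey FD also has a prime right side, the schema is in 3NF.

3NF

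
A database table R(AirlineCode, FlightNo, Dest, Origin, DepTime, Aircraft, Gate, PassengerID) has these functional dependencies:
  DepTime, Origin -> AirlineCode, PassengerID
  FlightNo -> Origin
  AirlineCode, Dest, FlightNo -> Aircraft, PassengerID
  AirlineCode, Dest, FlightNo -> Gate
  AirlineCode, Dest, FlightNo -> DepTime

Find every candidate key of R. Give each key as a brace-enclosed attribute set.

{AirlineCode, Dest, FlightNo}, {DepTime, Dest, FlightNo}

{Dest, FlightNo} never appear on the right of any FD, so every key must include all of them.
{AirlineCode, Dest, FlightNo} is a candidate key since {AirlineCode, Dest, FlightNo}⁺ = {Aircraft, AirlineCode, DepTime, Dest, FlightNo, Gate, Origin, PassengerID} covers every attribute.
{DepTime, Dest, FlightNo} is a candidate key since {DepTime, Dest, FlightNo}⁺ = {Aircraft, AirlineCode, DepTime, Dest, FlightNo, Gate, Origin, PassengerID} covers every attribute.
No proper subset of any of these is a key, and no other minimal superkey exists.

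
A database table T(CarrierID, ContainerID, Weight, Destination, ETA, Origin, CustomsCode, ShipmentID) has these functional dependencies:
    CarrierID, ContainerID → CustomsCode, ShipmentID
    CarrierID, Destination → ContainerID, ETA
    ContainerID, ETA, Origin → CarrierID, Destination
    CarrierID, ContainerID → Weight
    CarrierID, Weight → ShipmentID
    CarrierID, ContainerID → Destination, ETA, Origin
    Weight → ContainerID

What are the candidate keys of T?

{CarrierID, ContainerID}, {CarrierID, Destination}, {CarrierID, Weight}, {ContainerID, ETA, Origin}, {ETA, Origin, Weight}

{CarrierID, ContainerID} is a candidate key since {CarrierID, ContainerID}⁺ = {CarrierID, ContainerID, CustomsCode, Destination, ETA, Origin, ShipmentID, Weight} covers every attribute.
{CarrierID, Destination} is a candidate key since {CarrierID, Destination}⁺ = {CarrierID, ContainerID, CustomsCode, Destination, ETA, Origin, ShipmentID, Weight} covers every attribute.
{CarrierID, Weight} is a candidate key since {CarrierID, Weight}⁺ = {CarrierID, ContainerID, CustomsCode, Destination, ETA, Origin, ShipmentID, Weight} covers every attribute.
{ContainerID, ETA, Origin} is a candidate key since {ContainerID, ETA, Origin}⁺ = {CarrierID, ContainerID, CustomsCode, Destination, ETA, Origin, ShipmentID, Weight} covers every attribute.
{ETA, Origin, Weight} is a candidate key since {ETA, Origin, Weight}⁺ = {CarrierID, ContainerID, CustomsCode, Destination, ETA, Origin, ShipmentID, Weight} covers every attribute.
These are minimal and exhaustive — every other superkey contains one of them.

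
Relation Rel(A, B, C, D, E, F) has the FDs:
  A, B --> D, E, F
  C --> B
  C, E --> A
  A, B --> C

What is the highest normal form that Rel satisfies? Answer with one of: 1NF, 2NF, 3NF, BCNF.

Candidate keys: {A, B}, {A, C}, {C, E}. Prime attributes: {A, B, C, E}.
C --> B breaks BCNF: {C}⁺ = {B, C}, so {C} is not a superkey.
But every attribute on its right side ({B}) is prime, and the same holds for every other non-superkey FD, so 3NF still holds.

3NF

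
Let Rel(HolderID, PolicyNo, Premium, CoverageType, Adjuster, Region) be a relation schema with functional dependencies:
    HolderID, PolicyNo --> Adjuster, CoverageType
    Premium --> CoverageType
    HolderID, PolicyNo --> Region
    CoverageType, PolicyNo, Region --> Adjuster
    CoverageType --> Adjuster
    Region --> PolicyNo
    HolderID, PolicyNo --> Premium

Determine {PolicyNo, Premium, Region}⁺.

Start with {PolicyNo, Premium, Region}.
Premium --> CoverageType applies; add {CoverageType} → now {CoverageType, PolicyNo, Premium, Region}.
CoverageType, PolicyNo, Region --> Adjuster applies; add {Adjuster} → now {Adjuster, CoverageType, PolicyNo, Premium, Region}.
No further FD applies.

{Adjuster, CoverageType, PolicyNo, Premium, Region}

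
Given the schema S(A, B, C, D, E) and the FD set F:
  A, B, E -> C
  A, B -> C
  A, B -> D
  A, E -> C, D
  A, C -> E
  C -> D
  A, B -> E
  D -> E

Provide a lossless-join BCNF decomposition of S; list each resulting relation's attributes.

Candidate key of the original relation: {A, B}.
In {A, B, C, D, E}, {A, E} is not a superkey ({A, E}⁺ restricted to this set is {A, C, D, E}), so split on A, E -> C, D into {A, C, D, E} and {A, B, E}.
In {A, C, D, E}, {C} is not a superkey ({C}⁺ restricted to this set is {C, D, E}), so split on C -> D, E into {C, D, E} and {A, C}.
In {C, D, E}, {D} is not a superkey ({D}⁺ restricted to this set is {D, E}), so split on D -> E into {D, E} and {C, D}.
{D, E} is in BCNF.
{C, D} is in BCNF.
{A, C} is in BCNF.
{A, B, E} is in BCNF.

{A, B, E}; {A, C}; {C, D}; {D, E}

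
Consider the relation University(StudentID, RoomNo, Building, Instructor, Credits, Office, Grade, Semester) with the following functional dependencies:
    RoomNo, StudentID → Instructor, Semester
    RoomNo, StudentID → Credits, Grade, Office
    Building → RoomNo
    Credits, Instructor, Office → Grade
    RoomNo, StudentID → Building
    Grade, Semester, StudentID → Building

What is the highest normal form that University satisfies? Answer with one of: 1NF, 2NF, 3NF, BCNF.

3NF

Candidate keys: {Building, StudentID}, {Credits, Instructor, Office, Semester, StudentID}, {Grade, Semester, StudentID}, {RoomNo, StudentID}. Prime attributes: {Building, Credits, Grade, Instructor, Office, RoomNo, Semester, StudentID}.
Building → RoomNo breaks BCNF: {Building}⁺ = {Building, RoomNo}, so {Building} is not a superkey.
Since {RoomNo} ⊆ prime attributes and every other non-superkey FD also has a prime right side, the schema is in 3NF.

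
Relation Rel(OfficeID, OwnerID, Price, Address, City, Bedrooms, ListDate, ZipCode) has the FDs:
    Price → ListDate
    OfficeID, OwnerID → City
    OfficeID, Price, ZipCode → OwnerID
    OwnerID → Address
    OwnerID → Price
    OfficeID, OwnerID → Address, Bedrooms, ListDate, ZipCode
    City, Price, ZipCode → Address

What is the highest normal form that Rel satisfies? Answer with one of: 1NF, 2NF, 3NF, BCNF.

1NF

Candidate keys: {OfficeID, OwnerID}, {OfficeID, Price, ZipCode}. Prime attributes: {OfficeID, OwnerID, Price, ZipCode}.
For Price → ListDate we have {Price}⁺ = {ListDate, Price}; {Price} is not a superkey, so BCNF fails.
Price → ListDate has non-prime {ListDate} on the right and a non-superkey on the left, so 3NF fails.
The proper key subset {OwnerID} of {OfficeID, OwnerID} determines non-prime {Address, ListDate}, so the relation is not even in 2NF.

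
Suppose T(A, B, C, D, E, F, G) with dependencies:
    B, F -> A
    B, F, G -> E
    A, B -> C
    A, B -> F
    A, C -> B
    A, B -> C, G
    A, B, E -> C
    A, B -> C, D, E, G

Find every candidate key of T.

{A, B}⁺ = {A, B, C, D, E, F, G}, which is every attribute, so {A, B} is a candidate key.
{A, C}⁺ = {A, B, C, D, E, F, G}, which is every attribute, so {A, C} is a candidate key.
{B, F}⁺ = {A, B, C, D, E, F, G}, which is every attribute, so {B, F} is a candidate key.
Any other superkey properly contains one of these, so there are no further candidate keys.

{A, B}, {A, C}, {B, F}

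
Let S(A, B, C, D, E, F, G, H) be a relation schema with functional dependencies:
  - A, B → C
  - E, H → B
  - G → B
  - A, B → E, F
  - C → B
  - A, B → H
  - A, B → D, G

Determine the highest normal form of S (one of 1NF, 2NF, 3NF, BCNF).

3NF

Candidate keys: {A, B}, {A, C}, {A, E, H}, {A, G}. Prime attributes: {A, B, C, E, G, H}.
For E, H → B we have {E, H}⁺ = {B, E, H}; {E, H} is not a superkey, so BCNF fails.
Since {B} ⊆ prime attributes and every other non-superkey FD also has a prime right side, the schema is in 3NF.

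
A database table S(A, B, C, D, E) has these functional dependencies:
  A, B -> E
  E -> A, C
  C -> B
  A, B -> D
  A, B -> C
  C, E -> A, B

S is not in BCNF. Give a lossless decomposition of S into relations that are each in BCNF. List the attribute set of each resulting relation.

{A, C, D, E}; {B, C}

Candidate keys of the original relation: {A, B}, {A, C}, {E}.
{A, B, C, D, E}: {C} determines {B, C} here but is not a superkey — split on C -> B, giving {B, C} and {A, C, D, E}.
{B, C} is in BCNF.
{A, C, D, E} is in BCNF.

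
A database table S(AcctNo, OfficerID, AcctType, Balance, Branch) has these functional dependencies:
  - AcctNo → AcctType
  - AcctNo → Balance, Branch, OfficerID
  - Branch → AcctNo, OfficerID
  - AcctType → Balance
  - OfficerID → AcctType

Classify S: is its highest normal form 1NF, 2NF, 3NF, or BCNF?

Candidate keys: {AcctNo}, {Branch}. Prime attributes: {AcctNo, Branch}.
For AcctType → Balance we have {AcctType}⁺ = {AcctType, Balance}; {AcctType} is not a superkey, so BCNF fails.
AcctType → Balance has non-prime {Balance} on the right and a non-superkey on the left, so 3NF fails.
With only single-attribute keys there can be no partial dependency, so 2NF holds.

2NF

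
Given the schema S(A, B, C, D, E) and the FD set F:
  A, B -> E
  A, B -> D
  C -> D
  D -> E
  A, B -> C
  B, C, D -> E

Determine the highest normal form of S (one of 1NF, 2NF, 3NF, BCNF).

2NF

Candidate key: {A, B}. Prime attributes: {A, B}.
For C -> D we have {C}⁺ = {C, D, E}; {C} is not a superkey, so BCNF fails.
C -> D has non-prime {D} on the right and a non-superkey on the left, so 3NF fails.
No non-prime attribute depends on a proper subset of any candidate key, so 2NF holds.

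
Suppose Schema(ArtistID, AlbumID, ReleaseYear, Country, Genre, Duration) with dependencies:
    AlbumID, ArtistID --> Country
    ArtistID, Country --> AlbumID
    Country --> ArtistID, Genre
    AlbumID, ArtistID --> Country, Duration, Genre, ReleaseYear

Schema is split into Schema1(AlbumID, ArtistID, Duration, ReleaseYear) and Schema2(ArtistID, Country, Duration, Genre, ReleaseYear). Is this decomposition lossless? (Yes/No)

Schema1 ∩ Schema2 = {ArtistID, Duration, ReleaseYear}; its closure under F is {ArtistID, Duration, ReleaseYear}.
The closure covers neither Schema1 nor Schema2 entirely; the join is not lossless.

No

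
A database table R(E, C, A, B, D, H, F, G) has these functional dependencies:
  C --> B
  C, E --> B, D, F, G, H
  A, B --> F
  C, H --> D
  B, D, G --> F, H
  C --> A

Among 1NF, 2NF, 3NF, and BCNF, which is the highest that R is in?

1NF

Candidate key: {C, E}. Prime attributes: {C, E}.
For C --> B we have {C}⁺ = {A, B, C, F}; {C} is not a superkey, so BCNF fails.
Because {B} is non-prime and the left side of C --> B is not a superkey, the relation is not in 3NF.
The proper key subset {C} of {C, E} determines non-prime {A, B, F}, so the relation is not even in 2NF.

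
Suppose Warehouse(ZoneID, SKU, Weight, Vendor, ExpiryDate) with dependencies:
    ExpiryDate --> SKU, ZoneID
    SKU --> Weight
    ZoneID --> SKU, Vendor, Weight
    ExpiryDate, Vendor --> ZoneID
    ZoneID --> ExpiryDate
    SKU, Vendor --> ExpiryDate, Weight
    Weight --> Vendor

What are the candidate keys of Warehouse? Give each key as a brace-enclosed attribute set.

{ExpiryDate}, {SKU}, {ZoneID}

Closure of {ExpiryDate} is {ExpiryDate, SKU, Vendor, Weight, ZoneID}, the whole schema; {ExpiryDate} is a candidate key.
Closure of {SKU} is {ExpiryDate, SKU, Vendor, Weight, ZoneID}, the whole schema; {SKU} is a candidate key.
Closure of {ZoneID} is {ExpiryDate, SKU, Vendor, Weight, ZoneID}, the whole schema; {ZoneID} is a candidate key.
Any other superkey properly contains one of these, so there are no further candidate keys.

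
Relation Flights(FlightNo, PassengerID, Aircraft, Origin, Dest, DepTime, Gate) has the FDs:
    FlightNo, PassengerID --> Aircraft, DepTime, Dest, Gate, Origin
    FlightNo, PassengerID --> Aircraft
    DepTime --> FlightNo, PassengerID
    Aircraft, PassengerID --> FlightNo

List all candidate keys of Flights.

Closure of {DepTime} is {Aircraft, DepTime, Dest, FlightNo, Gate, Origin, PassengerID}, the whole schema; {DepTime} is a candidate key.
Closure of {Aircraft, PassengerID} is {Aircraft, DepTime, Dest, FlightNo, Gate, Origin, PassengerID}, the whole schema; {Aircraft, PassengerID} is a candidate key.
Closure of {FlightNo, PassengerID} is {Aircraft, DepTime, Dest, FlightNo, Gate, Origin, PassengerID}, the whole schema; {FlightNo, PassengerID} is a candidate key.
No proper subset of any of these is a key, and no other minimal superkey exists.

{Aircraft, PassengerID}, {DepTime}, {FlightNo, PassengerID}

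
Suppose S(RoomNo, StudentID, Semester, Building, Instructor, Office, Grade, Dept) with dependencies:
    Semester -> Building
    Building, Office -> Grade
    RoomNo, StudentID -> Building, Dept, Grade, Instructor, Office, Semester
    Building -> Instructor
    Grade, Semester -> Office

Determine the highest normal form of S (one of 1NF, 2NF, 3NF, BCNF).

Candidate key: {RoomNo, StudentID}. Prime attributes: {RoomNo, StudentID}.
For Semester -> Building we have {Semester}⁺ = {Building, Instructor, Semester}; {Semester} is not a superkey, so BCNF fails.
Because {Building} is non-prime and the left side of Semester -> Building is not a superkey, the relation is not in 3NF.
Checking every proper subset of each key, none determines a non-prime attribute — 2NF is satisfied.

2NF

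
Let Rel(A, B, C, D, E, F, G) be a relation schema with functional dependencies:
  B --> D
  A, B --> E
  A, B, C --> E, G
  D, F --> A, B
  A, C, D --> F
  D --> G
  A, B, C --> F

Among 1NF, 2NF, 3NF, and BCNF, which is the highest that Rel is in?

1NF

Candidate keys: {A, B, C}, {A, C, D}, {B, C, F}, {C, D, F}. Prime attributes: {A, B, C, D, F}.
B --> D: {B}⁺ = {B, D, G}, which is not all of the attributes, so the left side is not a superkey — BCNF is violated.
Because {E} is non-prime and the left side of A, B --> E is not a superkey, the relation is not in 3NF.
{B} is a proper subset of the key {A, B, C}, and {B}⁺ contains the non-prime attribute {G} — a partial dependency, so 2NF is violated.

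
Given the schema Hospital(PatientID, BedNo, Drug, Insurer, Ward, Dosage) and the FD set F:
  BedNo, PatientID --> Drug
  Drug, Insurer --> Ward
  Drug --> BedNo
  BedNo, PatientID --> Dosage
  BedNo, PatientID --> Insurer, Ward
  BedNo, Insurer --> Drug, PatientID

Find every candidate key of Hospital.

{BedNo, Insurer}, {BedNo, PatientID}, {Drug, Insurer}, {Drug, PatientID}

{BedNo, Insurer}⁺ = {BedNo, Dosage, Drug, Insurer, PatientID, Ward} — all of the relation — so {BedNo, Insurer} is a candidate key.
{BedNo, PatientID}⁺ = {BedNo, Dosage, Drug, Insurer, PatientID, Ward} — all of the relation — so {BedNo, PatientID} is a candidate key.
{Drug, Insurer}⁺ = {BedNo, Dosage, Drug, Insurer, PatientID, Ward} — all of the relation — so {Drug, Insurer} is a candidate key.
{Drug, PatientID}⁺ = {BedNo, Dosage, Drug, Insurer, PatientID, Ward} — all of the relation — so {Drug, PatientID} is a candidate key.
Any other superkey properly contains one of these, so there are no further candidate keys.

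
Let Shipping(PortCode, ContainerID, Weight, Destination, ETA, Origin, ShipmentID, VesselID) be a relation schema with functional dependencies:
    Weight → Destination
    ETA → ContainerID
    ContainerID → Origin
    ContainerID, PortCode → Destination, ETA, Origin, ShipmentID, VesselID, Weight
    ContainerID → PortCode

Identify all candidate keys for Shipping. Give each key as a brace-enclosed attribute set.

{ContainerID}, {ETA}

{ContainerID} is a candidate key since {ContainerID}⁺ = {ContainerID, Destination, ETA, Origin, PortCode, ShipmentID, VesselID, Weight} covers every attribute.
{ETA} is a candidate key since {ETA}⁺ = {ContainerID, Destination, ETA, Origin, PortCode, ShipmentID, VesselID, Weight} covers every attribute.
Any other superkey properly contains one of these, so there are no further candidate keys.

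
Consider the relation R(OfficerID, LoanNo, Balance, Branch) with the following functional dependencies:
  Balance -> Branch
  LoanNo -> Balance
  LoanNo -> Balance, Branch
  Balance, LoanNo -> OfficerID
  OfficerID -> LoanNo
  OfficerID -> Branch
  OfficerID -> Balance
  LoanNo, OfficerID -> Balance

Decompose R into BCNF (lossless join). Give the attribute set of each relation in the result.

{Balance, Branch}; {Balance, LoanNo, OfficerID}

Candidate keys of the original relation: {LoanNo}, {OfficerID}.
In {Balance, Branch, LoanNo, OfficerID}, {Balance} is not a superkey ({Balance}⁺ restricted to this set is {Balance, Branch}), so split on Balance -> Branch into {Balance, Branch} and {Balance, LoanNo, OfficerID}.
{Balance, Branch} has no BCNF violation.
{Balance, LoanNo, OfficerID} has no BCNF violation.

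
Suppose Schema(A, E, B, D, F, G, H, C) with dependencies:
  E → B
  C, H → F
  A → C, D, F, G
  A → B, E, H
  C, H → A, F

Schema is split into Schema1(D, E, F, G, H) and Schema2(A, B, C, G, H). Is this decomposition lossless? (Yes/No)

No

Common attributes: {G, H}; their closure is {G, H}.
Neither Schema1 nor Schema2 is contained in that closure, so the decomposition is lossy.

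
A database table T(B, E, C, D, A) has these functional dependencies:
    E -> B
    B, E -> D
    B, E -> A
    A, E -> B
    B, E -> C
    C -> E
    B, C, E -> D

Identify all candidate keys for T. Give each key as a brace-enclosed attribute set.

{C}⁺ = {A, B, C, D, E}, which is every attribute, so {C} is a candidate key.
{E}⁺ = {A, B, C, D, E}, which is every attribute, so {E} is a candidate key.
No proper subset of any of these is a key, and no other minimal superkey exists.

{C}, {E}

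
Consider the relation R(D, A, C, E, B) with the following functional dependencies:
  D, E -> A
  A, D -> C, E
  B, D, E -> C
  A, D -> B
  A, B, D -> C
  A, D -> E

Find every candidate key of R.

No FD produces {D}, so it must be in every candidate key.
Closure of {A, D} is {A, B, C, D, E}, the whole schema; {A, D} is a candidate key.
Closure of {D, E} is {A, B, C, D, E}, the whole schema; {D, E} is a candidate key.
These are minimal and exhaustive — every other superkey contains one of them.

{A, D}, {D, E}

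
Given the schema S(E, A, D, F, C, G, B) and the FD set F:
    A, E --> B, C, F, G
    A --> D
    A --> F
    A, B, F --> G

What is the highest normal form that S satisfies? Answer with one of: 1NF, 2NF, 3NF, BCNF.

Candidate key: {A, E}. Prime attributes: {A, E}.
A --> D: {A}⁺ = {A, D, F}, which is not all of the attributes, so the left side is not a superkey — BCNF is violated.
A --> D determines the non-prime attribute {D} from a non-superkey — 3NF is violated.
The proper key subset {A} of {A, E} determines non-prime {D, F}, so the relation is not even in 2NF.

1NF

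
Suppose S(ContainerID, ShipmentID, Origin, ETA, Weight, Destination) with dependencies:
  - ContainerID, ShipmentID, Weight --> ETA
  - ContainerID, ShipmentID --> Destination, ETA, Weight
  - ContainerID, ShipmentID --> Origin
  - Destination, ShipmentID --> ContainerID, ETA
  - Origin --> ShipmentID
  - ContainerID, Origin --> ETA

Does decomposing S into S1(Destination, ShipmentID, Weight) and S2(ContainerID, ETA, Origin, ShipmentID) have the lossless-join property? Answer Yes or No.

No

S1 ∩ S2 = {ShipmentID}; its closure under F is {ShipmentID}.
Neither S1 nor S2 is contained in that closure, so the decomposition is lossy.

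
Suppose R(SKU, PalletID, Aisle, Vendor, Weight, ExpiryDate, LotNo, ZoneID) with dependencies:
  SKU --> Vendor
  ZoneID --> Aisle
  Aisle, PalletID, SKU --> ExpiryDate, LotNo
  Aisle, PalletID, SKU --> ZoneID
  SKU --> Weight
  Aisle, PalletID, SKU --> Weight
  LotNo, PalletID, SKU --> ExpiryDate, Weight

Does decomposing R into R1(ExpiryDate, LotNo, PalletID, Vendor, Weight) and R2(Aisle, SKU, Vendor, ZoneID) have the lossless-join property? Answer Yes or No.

R1 ∩ R2 = {Vendor}; its closure under F is {Vendor}.
R1 ⊄ {Vendor} and R2 ⊄ {Vendor}, so the split is lossy.

No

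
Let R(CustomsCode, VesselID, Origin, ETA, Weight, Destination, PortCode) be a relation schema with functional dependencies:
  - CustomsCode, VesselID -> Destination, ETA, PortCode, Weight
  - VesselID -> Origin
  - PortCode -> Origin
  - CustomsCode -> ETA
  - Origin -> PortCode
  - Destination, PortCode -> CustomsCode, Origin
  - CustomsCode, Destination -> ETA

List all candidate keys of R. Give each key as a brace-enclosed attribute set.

{CustomsCode, VesselID}, {Destination, VesselID}

No FD produces {VesselID}, so it must be in every candidate key.
{CustomsCode, VesselID}⁺ = {CustomsCode, Destination, ETA, Origin, PortCode, VesselID, Weight}, which is every attribute, so {CustomsCode, VesselID} is a candidate key.
{Destination, VesselID}⁺ = {CustomsCode, Destination, ETA, Origin, PortCode, VesselID, Weight}, which is every attribute, so {Destination, VesselID} is a candidate key.
No proper subset of any of these is a key, and no other minimal superkey exists.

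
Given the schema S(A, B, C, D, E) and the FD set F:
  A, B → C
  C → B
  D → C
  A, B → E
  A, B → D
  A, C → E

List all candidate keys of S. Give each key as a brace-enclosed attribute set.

{A, B}, {A, C}, {A, D}

Attributes never on any right-hand side: {A} — every candidate key must contain it.
{A, B}⁺ = {A, B, C, D, E} — all of the relation — so {A, B} is a candidate key.
{A, C}⁺ = {A, B, C, D, E} — all of the relation — so {A, C} is a candidate key.
{A, D}⁺ = {A, B, C, D, E} — all of the relation — so {A, D} is a candidate key.
Any other superkey properly contains one of these, so there are no further candidate keys.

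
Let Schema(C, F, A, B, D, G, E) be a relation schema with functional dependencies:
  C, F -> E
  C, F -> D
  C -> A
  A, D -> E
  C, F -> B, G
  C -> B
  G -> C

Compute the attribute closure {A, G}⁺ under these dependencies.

{A, B, C, G}

Start with {A, G}.
G -> C applies; add {C} → now {A, C, G}.
C -> B applies; add {B} → now {A, B, C, G}.
No further FD applies.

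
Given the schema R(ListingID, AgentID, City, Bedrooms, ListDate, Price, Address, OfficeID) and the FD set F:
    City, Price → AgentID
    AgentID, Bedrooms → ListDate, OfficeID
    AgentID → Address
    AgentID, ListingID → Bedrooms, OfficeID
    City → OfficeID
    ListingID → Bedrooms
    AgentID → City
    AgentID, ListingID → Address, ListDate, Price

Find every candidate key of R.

{AgentID, ListingID}, {City, ListingID, Price}

No FD produces {ListingID}, so it must be in every candidate key.
Closure of {AgentID, ListingID} is {Address, AgentID, Bedrooms, City, ListDate, ListingID, OfficeID, Price}, the whole schema; {AgentID, ListingID} is a candidate key.
Closure of {City, ListingID, Price} is {Address, AgentID, Bedrooms, City, ListDate, ListingID, OfficeID, Price}, the whole schema; {City, ListingID, Price} is a candidate key.
These are minimal and exhaustive — every other superkey contains one of them.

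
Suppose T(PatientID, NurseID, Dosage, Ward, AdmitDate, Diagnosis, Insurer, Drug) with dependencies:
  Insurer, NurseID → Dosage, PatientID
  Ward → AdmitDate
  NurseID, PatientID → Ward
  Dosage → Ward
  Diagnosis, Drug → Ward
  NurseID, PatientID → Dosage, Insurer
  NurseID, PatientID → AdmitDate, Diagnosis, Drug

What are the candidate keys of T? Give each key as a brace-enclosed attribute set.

{Insurer, NurseID}, {NurseID, PatientID}

Attributes never on any right-hand side: {NurseID} — every candidate key must contain it.
{Insurer, NurseID} is a candidate key since {Insurer, NurseID}⁺ = {AdmitDate, Diagnosis, Dosage, Drug, Insurer, NurseID, PatientID, Ward} covers every attribute.
{NurseID, PatientID} is a candidate key since {NurseID, PatientID}⁺ = {AdmitDate, Diagnosis, Dosage, Drug, Insurer, NurseID, PatientID, Ward} covers every attribute.
Any other superkey properly contains one of these, so there are no further candidate keys.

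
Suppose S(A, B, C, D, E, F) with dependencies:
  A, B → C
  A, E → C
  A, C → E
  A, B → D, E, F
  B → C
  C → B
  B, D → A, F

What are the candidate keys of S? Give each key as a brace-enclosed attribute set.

{A, B}, {A, C}, {A, E}, {B, D}, {C, D}

{A, B}⁺ = {A, B, C, D, E, F} — all of the relation — so {A, B} is a candidate key.
{A, C}⁺ = {A, B, C, D, E, F} — all of the relation — so {A, C} is a candidate key.
{A, E}⁺ = {A, B, C, D, E, F} — all of the relation — so {A, E} is a candidate key.
{B, D}⁺ = {A, B, C, D, E, F} — all of the relation — so {B, D} is a candidate key.
{C, D}⁺ = {A, B, C, D, E, F} — all of the relation — so {C, D} is a candidate key.
Any other superkey properly contains one of these, so there are no further candidate keys.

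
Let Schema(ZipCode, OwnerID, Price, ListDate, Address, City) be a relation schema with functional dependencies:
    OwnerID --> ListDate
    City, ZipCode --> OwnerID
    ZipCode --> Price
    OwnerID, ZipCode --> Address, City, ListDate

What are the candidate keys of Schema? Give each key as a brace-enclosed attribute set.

No FD produces {ZipCode}, so it must be in every candidate key.
{City, ZipCode}⁺ = {Address, City, ListDate, OwnerID, Price, ZipCode}, which is every attribute, so {City, ZipCode} is a candidate key.
{OwnerID, ZipCode}⁺ = {Address, City, ListDate, OwnerID, Price, ZipCode}, which is every attribute, so {OwnerID, ZipCode} is a candidate key.
Any other superkey properly contains one of these, so there are no further candidate keys.

{City, ZipCode}, {OwnerID, ZipCode}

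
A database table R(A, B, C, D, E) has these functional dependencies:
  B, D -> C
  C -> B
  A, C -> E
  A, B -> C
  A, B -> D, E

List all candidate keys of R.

{A, B}, {A, C}

{A} never appears on the right of any FD, so every key must include it.
{A, B}⁺ = {A, B, C, D, E} — all of the relation — so {A, B} is a candidate key.
{A, C}⁺ = {A, B, C, D, E} — all of the relation — so {A, C} is a candidate key.
No proper subset of any of these is a key, and no other minimal superkey exists.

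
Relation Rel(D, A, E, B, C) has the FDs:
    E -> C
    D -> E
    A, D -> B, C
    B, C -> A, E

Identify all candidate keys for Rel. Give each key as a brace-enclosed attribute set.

{A, D}, {B, D}

{D} never appears on the right of any FD, so every key must include it.
{A, D}⁺ = {A, B, C, D, E}, which is every attribute, so {A, D} is a candidate key.
{B, D}⁺ = {A, B, C, D, E}, which is every attribute, so {B, D} is a candidate key.
These are minimal and exhaustive — every other superkey contains one of them.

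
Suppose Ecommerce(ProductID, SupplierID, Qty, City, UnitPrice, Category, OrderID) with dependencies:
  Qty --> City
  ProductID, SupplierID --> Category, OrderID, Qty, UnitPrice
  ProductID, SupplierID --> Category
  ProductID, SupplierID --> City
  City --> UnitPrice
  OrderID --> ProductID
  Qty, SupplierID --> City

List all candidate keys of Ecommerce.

Attributes never on any right-hand side: {SupplierID} — every candidate key must contain it.
{OrderID, SupplierID}⁺ = {Category, City, OrderID, ProductID, Qty, SupplierID, UnitPrice}, which is every attribute, so {OrderID, SupplierID} is a candidate key.
{ProductID, SupplierID}⁺ = {Category, City, OrderID, ProductID, Qty, SupplierID, UnitPrice}, which is every attribute, so {ProductID, SupplierID} is a candidate key.
These are minimal and exhaustive — every other superkey contains one of them.

{OrderID, SupplierID}, {ProductID, SupplierID}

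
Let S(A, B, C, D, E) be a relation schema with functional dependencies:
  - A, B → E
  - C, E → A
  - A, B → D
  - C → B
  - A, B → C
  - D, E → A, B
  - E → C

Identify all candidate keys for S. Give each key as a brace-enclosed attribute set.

{E} is a candidate key since {E}⁺ = {A, B, C, D, E} covers every attribute.
{A, B} is a candidate key since {A, B}⁺ = {A, B, C, D, E} covers every attribute.
{A, C} is a candidate key since {A, C}⁺ = {A, B, C, D, E} covers every attribute.
Any other superkey properly contains one of these, so there are no further candidate keys.

{A, B}, {A, C}, {E}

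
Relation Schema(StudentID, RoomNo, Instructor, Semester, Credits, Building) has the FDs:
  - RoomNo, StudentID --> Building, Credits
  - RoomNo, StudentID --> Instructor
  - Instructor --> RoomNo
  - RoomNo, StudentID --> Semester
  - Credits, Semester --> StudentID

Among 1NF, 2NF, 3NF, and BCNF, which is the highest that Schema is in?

Candidate keys: {Credits, Instructor, Semester}, {Credits, RoomNo, Semester}, {Instructor, StudentID}, {RoomNo, StudentID}. Prime attributes: {Credits, Instructor, RoomNo, Semester, StudentID}.
Instructor --> RoomNo breaks BCNF: {Instructor}⁺ = {Instructor, RoomNo}, so {Instructor} is not a superkey.
Its right-hand attributes {RoomNo} are all prime, as are those of every other non-superkey FD — the relation is in 3NF.

3NF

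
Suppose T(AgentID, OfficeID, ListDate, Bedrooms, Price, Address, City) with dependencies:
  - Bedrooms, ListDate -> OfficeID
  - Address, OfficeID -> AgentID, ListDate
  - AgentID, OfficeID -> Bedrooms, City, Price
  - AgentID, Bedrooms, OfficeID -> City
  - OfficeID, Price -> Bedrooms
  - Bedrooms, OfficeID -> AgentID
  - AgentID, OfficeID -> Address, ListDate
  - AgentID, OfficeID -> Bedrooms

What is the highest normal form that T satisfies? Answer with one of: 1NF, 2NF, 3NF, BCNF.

BCNF

Candidate keys: {Address, OfficeID}, {AgentID, OfficeID}, {Bedrooms, ListDate}, {Bedrooms, OfficeID}, {OfficeID, Price}. Prime attributes: {Address, AgentID, Bedrooms, ListDate, OfficeID, Price}.
The left-hand side of every FD is a superkey, so BCNF is satisfied.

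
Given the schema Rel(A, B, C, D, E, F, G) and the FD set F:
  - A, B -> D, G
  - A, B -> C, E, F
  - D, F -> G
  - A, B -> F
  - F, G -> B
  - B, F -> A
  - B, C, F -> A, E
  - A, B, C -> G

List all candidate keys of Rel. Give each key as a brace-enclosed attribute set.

{A, B}, {B, F}, {D, F}, {F, G}

{A, B} is a candidate key since {A, B}⁺ = {A, B, C, D, E, F, G} covers every attribute.
{B, F} is a candidate key since {B, F}⁺ = {A, B, C, D, E, F, G} covers every attribute.
{D, F} is a candidate key since {D, F}⁺ = {A, B, C, D, E, F, G} covers every attribute.
{F, G} is a candidate key since {F, G}⁺ = {A, B, C, D, E, F, G} covers every attribute.
Any other superkey properly contains one of these, so there are no further candidate keys.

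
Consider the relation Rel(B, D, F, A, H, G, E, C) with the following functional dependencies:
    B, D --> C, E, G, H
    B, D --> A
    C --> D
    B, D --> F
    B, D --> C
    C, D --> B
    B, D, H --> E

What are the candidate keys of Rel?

{B, D}, {C}

{C}⁺ = {A, B, C, D, E, F, G, H}, which is every attribute, so {C} is a candidate key.
{B, D}⁺ = {A, B, C, D, E, F, G, H}, which is every attribute, so {B, D} is a candidate key.
Any other superkey properly contains one of these, so there are no further candidate keys.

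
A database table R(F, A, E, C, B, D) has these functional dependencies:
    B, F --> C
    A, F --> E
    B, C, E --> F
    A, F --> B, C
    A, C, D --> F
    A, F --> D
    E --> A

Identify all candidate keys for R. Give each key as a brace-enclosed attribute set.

{A, C, D}, {A, F}, {B, C, E}, {C, D, E}, {E, F}

Closure of {A, F} is {A, B, C, D, E, F}, the whole schema; {A, F} is a candidate key.
Closure of {E, F} is {A, B, C, D, E, F}, the whole schema; {E, F} is a candidate key.
Closure of {A, C, D} is {A, B, C, D, E, F}, the whole schema; {A, C, D} is a candidate key.
Closure of {B, C, E} is {A, B, C, D, E, F}, the whole schema; {B, C, E} is a candidate key.
Closure of {C, D, E} is {A, B, C, D, E, F}, the whole schema; {C, D, E} is a candidate key.
These are minimal and exhaustive — every other superkey contains one of them.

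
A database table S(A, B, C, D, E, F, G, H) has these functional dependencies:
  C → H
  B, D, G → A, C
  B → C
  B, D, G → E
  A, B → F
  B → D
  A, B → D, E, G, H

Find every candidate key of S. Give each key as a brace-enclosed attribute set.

Attributes never on any right-hand side: {B} — every candidate key must contain it.
Closure of {A, B} is {A, B, C, D, E, F, G, H}, the whole schema; {A, B} is a candidate key.
Closure of {B, G} is {A, B, C, D, E, F, G, H}, the whole schema; {B, G} is a candidate key.
No proper subset of any of these is a key, and no other minimal superkey exists.

{A, B}, {B, G}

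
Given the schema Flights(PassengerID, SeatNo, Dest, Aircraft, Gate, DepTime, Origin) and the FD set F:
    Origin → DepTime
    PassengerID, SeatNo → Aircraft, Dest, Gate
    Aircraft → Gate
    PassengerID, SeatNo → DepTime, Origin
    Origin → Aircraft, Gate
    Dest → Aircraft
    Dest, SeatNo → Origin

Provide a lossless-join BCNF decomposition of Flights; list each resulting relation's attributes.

{Aircraft, DepTime, Origin}; {Aircraft, Gate}; {Dest, Origin, SeatNo}; {Dest, PassengerID, SeatNo}

Candidate key of the original relation: {PassengerID, SeatNo}.
In {Aircraft, DepTime, Dest, Gate, Origin, PassengerID, SeatNo}, {Origin} is not a superkey ({Origin}⁺ restricted to this set is {Aircraft, DepTime, Gate, Origin}), so split on Origin → Aircraft, DepTime, Gate into {Aircraft, DepTime, Gate, Origin} and {Dest, Origin, PassengerID, SeatNo}.
In {Aircraft, DepTime, Gate, Origin}, {Aircraft} is not a superkey ({Aircraft}⁺ restricted to this set is {Aircraft, Gate}), so split on Aircraft → Gate into {Aircraft, Gate} and {Aircraft, DepTime, Origin}.
{Aircraft, Gate} has no BCNF violation.
{Aircraft, DepTime, Origin} has no BCNF violation.
In {Dest, Origin, PassengerID, SeatNo}, {Dest, SeatNo} is not a superkey ({Dest, SeatNo}⁺ restricted to this set is {Dest, Origin, SeatNo}), so split on Dest, SeatNo → Origin into {Dest, Origin, SeatNo} and {Dest, PassengerID, SeatNo}.
{Dest, Origin, SeatNo} has no BCNF violation.
{Dest, PassengerID, SeatNo} has no BCNF violation.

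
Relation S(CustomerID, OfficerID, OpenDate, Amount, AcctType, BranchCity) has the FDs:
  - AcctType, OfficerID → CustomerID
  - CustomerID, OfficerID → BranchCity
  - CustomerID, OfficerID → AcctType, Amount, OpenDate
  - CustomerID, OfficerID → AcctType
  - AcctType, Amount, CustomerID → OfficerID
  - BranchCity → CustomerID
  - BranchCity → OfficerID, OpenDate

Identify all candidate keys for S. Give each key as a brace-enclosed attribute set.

{AcctType, Amount, CustomerID}, {AcctType, OfficerID}, {BranchCity}, {CustomerID, OfficerID}

{BranchCity} is a candidate key since {BranchCity}⁺ = {AcctType, Amount, BranchCity, CustomerID, OfficerID, OpenDate} covers every attribute.
{AcctType, OfficerID} is a candidate key since {AcctType, OfficerID}⁺ = {AcctType, Amount, BranchCity, CustomerID, OfficerID, OpenDate} covers every attribute.
{CustomerID, OfficerID} is a candidate key since {CustomerID, OfficerID}⁺ = {AcctType, Amount, BranchCity, CustomerID, OfficerID, OpenDate} covers every attribute.
{AcctType, Amount, CustomerID} is a candidate key since {AcctType, Amount, CustomerID}⁺ = {AcctType, Amount, BranchCity, CustomerID, OfficerID, OpenDate} covers every attribute.
Any other superkey properly contains one of these, so there are no further candidate keys.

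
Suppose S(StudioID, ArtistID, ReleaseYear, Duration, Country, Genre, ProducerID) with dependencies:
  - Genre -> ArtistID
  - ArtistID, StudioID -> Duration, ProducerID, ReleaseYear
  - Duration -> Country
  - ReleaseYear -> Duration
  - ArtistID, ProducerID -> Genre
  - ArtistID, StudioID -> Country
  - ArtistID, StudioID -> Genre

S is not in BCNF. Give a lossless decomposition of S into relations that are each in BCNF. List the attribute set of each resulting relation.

Candidate keys of the original relation: {ArtistID, StudioID}, {Genre, StudioID}.
{ArtistID, Country, Duration, Genre, ProducerID, ReleaseYear, StudioID}: {Genre} determines {ArtistID, Genre} here but is not a superkey — split on Genre -> ArtistID, giving {ArtistID, Genre} and {Country, Duration, Genre, ProducerID, ReleaseYear, StudioID}.
{ArtistID, Genre}: every determinant is a superkey — BCNF.
{Country, Duration, Genre, ProducerID, ReleaseYear, StudioID}: {Duration} determines {Country, Duration} here but is not a superkey — split on Duration -> Country, giving {Country, Duration} and {Duration, Genre, ProducerID, ReleaseYear, StudioID}.
{Country, Duration}: every determinant is a superkey — BCNF.
{Duration, Genre, ProducerID, ReleaseYear, StudioID}: {ReleaseYear} determines {Duration, ReleaseYear} here but is not a superkey — split on ReleaseYear -> Duration, giving {Duration, ReleaseYear} and {Genre, ProducerID, ReleaseYear, StudioID}.
{Duration, ReleaseYear}: every determinant is a superkey — BCNF.
{Genre, ProducerID, ReleaseYear, StudioID}: every determinant is a superkey — BCNF.

{ArtistID, Genre}; {Country, Duration}; {Duration, ReleaseYear}; {Genre, ProducerID, ReleaseYear, StudioID}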